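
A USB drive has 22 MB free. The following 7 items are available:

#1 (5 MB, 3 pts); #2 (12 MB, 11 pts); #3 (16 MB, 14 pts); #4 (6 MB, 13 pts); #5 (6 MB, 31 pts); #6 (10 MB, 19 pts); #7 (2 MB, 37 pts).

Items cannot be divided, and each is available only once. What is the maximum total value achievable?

Check high-value combinations within 22 MB:
- #5+#6+#7: size 6+10+2=18, value 31+19+37=87
- #1+#4+#5+#7: size 5+6+6+2=19, value 3+13+31+37=84
- #4+#5+#7: size 6+6+2=14, value 13+31+37=81
Best: 87 pts.

87 pts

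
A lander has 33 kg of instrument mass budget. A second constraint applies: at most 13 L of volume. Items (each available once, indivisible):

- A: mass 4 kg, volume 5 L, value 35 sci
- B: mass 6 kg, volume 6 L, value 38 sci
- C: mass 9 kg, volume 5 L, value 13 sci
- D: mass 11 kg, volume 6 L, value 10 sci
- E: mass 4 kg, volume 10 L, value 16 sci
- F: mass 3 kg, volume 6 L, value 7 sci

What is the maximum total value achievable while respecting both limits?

73 sci

Feasible sets respecting both limits:
- A+B: mass 10, volume 11, value 73
- B+C: mass 15, volume 11, value 51
- A+C: mass 13, volume 10, value 48
- B+D: mass 17, volume 12, value 48
Best: 73 sci.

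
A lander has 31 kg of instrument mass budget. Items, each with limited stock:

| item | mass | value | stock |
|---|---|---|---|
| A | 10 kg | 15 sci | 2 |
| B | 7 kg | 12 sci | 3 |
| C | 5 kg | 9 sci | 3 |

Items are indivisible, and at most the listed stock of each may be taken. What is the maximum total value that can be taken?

Top feasible selections:
- 3×B + 2×C: mass 31, value 54
- 2×B + 3×C: mass 29, value 51
Best: 54 sci.

54 sci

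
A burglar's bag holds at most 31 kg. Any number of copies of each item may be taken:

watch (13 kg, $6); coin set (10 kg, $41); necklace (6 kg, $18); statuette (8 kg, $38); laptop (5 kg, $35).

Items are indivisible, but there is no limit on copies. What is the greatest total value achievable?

$210

Best value-per-unit is laptop at 35/5, and filling with it alone uses weight 6×5=30. No mix of the others beats 6×35 = 210.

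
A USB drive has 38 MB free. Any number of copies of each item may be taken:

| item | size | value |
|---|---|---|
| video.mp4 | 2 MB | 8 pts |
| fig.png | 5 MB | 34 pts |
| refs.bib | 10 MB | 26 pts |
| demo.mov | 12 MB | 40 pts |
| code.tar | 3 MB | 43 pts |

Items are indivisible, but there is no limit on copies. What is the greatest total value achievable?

Best value-per-unit is code.tar at 43/3; filling with it alone gives 12×43 = 516.
Optimal mix: 1×video.mp4 + 12×code.tar → size 38, value 524.

524 pts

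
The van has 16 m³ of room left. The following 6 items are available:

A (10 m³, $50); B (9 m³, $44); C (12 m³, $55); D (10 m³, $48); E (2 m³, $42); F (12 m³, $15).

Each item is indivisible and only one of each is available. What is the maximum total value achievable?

$97

Check high-value combinations within 16 m³:
- C+E: volume 12+2=14, value 55+42=97
- A+E: volume 10+2=12, value 50+42=92
- D+E: volume 10+2=12, value 48+42=90
Best: $97.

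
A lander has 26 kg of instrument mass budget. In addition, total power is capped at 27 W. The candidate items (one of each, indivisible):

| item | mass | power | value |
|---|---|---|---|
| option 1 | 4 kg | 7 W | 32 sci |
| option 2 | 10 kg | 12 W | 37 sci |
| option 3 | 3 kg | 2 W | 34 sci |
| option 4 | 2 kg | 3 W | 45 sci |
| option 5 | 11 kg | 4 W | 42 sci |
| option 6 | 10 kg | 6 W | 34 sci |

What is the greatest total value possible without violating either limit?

Feasible sets respecting both limits:
- option 2+option 3+option 4+option 5: mass 26, power 21, value 158
- option 3+option 4+option 5+option 6: mass 26, power 15, value 155
- option 1+option 3+option 4+option 5: mass 20, power 16, value 153
Best: 158 sci.

158 sci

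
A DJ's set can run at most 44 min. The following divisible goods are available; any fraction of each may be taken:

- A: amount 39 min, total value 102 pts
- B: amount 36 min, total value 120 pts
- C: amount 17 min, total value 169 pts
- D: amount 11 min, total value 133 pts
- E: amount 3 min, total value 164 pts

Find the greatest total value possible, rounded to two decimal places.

509.33

Take in order of value per unit:
- E (164/3 per unit): all 3 → value 164, running total 164.00
- D (133/11 per unit): all 11 → value 133, running total 297.00
- C (169/17 per unit): all 17 → value 169, running total 466.00
- B (120/36 per unit): 13 of 36 → value 13×120/36 = 43.3333, running total 509.33
Total 509.33.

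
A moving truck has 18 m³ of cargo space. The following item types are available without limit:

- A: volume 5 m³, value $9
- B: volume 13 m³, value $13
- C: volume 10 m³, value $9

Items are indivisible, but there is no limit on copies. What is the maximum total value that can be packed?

Best value-per-unit is A at 9/5, and filling with it alone uses volume 3×5=15. No mix of the others beats 3×9 = 27.

$27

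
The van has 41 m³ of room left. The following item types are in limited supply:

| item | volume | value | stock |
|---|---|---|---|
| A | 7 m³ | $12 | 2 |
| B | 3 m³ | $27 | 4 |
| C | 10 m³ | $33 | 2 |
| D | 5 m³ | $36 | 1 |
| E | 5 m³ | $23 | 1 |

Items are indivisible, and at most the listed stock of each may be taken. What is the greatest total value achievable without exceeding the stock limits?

$212

Best selections within volume 41 and stock limits:
- 1×A + 4×B + 1×C + 1×D + 1×E: volume 39, value 212
- 4×B + 2×C + 1×D: volume 37, value 210
- 3×B + 2×C + 1×D + 1×E: volume 39, value 206
Best: $212.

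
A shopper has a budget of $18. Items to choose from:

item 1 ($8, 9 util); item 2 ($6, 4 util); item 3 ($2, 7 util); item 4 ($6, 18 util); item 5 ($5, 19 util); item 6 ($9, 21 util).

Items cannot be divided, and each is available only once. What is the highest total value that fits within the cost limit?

Check high-value combinations within $18:
- item 3+item 5+item 6: cost 2+5+9=16, value 7+19+21=47
- item 3+item 4+item 6: cost 2+6+9=17, value 7+18+21=46
- item 3+item 4+item 5: cost 2+6+5=13, value 7+18+19=44
- item 2+item 4+item 5: cost 6+6+5=17, value 4+18+19=41
- item 5+item 6: cost 5+9=14, value 19+21=40
Best: 47 util.

47 util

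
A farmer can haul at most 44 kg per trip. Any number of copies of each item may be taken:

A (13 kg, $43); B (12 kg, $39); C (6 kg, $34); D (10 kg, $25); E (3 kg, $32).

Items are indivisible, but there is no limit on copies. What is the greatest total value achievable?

$448

Best value-per-unit is E at 32/3, and filling with it alone uses weight 14×3=42. No mix of the others beats 14×32 = 448.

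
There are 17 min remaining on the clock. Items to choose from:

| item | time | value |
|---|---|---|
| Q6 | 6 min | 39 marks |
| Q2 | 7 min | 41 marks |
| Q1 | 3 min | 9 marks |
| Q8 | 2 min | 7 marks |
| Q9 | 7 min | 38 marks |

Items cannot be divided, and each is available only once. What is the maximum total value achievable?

89 marks

This is a 0/1 knapsack; check combinations near the capacity.
- Q6+Q2+Q1: time 6+7+3=16, value 39+41+9=89
- Q2+Q1+Q9: time 7+3+7=17, value 41+9+38=88
- Q6+Q2+Q8: time 6+7+2=15, value 39+41+7=87
Best: 89 marks.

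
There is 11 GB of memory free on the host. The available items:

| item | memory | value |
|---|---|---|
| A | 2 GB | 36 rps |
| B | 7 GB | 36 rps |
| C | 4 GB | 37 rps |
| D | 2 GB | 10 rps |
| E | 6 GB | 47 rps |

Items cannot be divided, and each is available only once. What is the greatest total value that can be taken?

93 rps

This is a 0/1 knapsack; check combinations near the capacity.
- A+D+E: memory 2+2+6=10, value 36+10+47=93
- C+E: memory 4+6=10, value 37+47=84
- A+C+D: memory 2+4+2=8, value 36+37+10=83
- A+E: memory 2+6=8, value 36+47=83
- A+B+D: memory 2+7+2=11, value 36+36+10=82
Best: 93 rps.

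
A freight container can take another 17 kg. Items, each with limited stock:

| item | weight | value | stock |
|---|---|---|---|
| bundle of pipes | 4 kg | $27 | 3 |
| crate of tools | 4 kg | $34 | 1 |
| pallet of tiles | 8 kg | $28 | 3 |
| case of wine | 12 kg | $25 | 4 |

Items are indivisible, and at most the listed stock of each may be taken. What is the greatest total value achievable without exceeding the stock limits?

$115

Top feasible selections:
- 3×bundle of pipes + 1×crate of tools: weight 16, value 115
- 1×bundle of pipes + 1×crate of tools + 1×pallet of tiles: weight 16, value 89
- 2×bundle of pipes + 1×crate of tools: weight 12, value 88
Best: $115.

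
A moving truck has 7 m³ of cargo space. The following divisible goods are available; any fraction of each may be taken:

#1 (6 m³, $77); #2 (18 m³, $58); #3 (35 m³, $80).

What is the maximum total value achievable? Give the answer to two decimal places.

80.22

Take in order of value per unit:
- #1 (77/6 per unit): all 6 → value 77, running total 77.00
- #2 (58/18 per unit): 1 of 18 → value 1×58/18 = 3.2222, running total 80.22
Total 80.22.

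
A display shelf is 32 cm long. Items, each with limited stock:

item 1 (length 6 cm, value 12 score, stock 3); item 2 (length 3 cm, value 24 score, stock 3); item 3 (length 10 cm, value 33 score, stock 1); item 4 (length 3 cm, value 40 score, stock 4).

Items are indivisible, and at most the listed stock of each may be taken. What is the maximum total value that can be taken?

265 score

Top feasible selections:
- 3×item 2 + 1×item 3 + 4×item 4: length 31, value 265
- 1×item 1 + 3×item 2 + 4×item 4: length 27, value 244
Best: 265 score.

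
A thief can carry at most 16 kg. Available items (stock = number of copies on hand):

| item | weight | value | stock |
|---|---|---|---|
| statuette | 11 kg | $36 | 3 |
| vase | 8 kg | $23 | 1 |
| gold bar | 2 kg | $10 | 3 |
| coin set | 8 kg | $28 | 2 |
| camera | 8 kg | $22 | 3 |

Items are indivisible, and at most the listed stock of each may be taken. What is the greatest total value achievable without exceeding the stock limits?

$58

Best selections within weight 16 and stock limits:
- 3×gold bar + 1×coin set: weight 14, value 58
- 1×statuette + 2×gold bar: weight 15, value 56
Best: $58.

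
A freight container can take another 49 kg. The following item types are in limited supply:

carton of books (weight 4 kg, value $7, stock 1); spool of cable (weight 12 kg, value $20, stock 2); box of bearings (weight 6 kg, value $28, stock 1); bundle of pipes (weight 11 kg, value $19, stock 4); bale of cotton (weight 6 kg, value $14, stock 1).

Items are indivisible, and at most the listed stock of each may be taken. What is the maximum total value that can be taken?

$106

Best selections within weight 49 and stock limits:
- 1×carton of books + 1×box of bearings + 3×bundle of pipes + 1×bale of cotton: weight 49, value 106
- 2×spool of cable + 1×box of bearings + 1×bundle of pipes + 1×bale of cotton: weight 47, value 101
- 1×spool of cable + 1×box of bearings + 2×bundle of pipes + 1×bale of cotton: weight 46, value 100
- 1×box of bearings + 3×bundle of pipes + 1×bale of cotton: weight 45, value 99
Best: $106.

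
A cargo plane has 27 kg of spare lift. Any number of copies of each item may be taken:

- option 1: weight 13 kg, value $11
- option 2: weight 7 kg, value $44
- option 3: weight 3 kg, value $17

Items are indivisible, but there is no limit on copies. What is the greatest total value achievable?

$166

Best value-per-unit is option 2 at 44/7; filling with it alone gives 3×44 = 132.
Optimal mix: 3×option 2 + 2×option 3 → weight 27, value 166.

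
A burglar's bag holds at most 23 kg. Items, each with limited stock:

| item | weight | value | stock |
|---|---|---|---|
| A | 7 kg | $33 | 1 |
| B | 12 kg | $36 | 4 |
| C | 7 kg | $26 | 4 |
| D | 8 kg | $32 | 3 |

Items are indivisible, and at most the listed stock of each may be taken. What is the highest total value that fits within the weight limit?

Best selections within weight 23 and stock limits:
- 1×A + 2×D: weight 23, value 97
- 1×A + 1×C + 1×D: weight 22, value 91
Best: $97.

$97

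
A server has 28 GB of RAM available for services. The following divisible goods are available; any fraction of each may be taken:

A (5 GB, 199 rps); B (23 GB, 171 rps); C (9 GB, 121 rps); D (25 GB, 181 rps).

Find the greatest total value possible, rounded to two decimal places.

Take in order of value per unit:
- A (199/5 per unit): all 5 → value 199, running total 199.00
- C (121/9 per unit): all 9 → value 121, running total 320.00
- B (171/23 per unit): 14 of 23 → value 14×171/23 = 104.0870, running total 424.09
Total 424.09.

424.09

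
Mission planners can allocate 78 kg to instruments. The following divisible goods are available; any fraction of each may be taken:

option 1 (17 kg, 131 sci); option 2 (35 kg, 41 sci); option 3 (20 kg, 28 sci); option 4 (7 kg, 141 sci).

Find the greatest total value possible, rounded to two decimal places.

339.83

Take in order of value per unit:
- option 4 (141/7 per unit): all 7 → value 141, running total 141.00
- option 1 (131/17 per unit): all 17 → value 131, running total 272.00
- option 3 (28/20 per unit): all 20 → value 28, running total 300.00
- option 2 (41/35 per unit): 34 of 35 → value 34×41/35 = 39.8286, running total 339.83
Total 339.83.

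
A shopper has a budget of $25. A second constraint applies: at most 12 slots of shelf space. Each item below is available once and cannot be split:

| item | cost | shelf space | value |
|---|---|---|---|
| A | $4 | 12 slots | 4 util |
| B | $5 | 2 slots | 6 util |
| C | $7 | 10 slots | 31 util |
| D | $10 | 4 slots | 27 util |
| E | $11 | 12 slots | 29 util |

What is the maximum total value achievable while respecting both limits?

37 util

Feasible sets respecting both limits:
- B+C: cost 12, shelf space 12, value 37
- B+D: cost 15, shelf space 6, value 33
- C: cost 7, shelf space 10, value 31
- E: cost 11, shelf space 12, value 29
Best: 37 util.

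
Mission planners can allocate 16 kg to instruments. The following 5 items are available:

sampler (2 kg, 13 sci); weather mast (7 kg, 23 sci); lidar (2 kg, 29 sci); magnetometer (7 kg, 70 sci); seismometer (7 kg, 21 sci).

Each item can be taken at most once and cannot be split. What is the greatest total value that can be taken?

122 sci

Check high-value combinations within 16 kg:
- weather mast+lidar+magnetometer: mass 7+2+7=16, value 23+29+70=122
- lidar+magnetometer+seismometer: mass 2+7+7=16, value 29+70+21=120
- sampler+lidar+magnetometer: mass 2+2+7=11, value 13+29+70=112
- sampler+weather mast+magnetometer: mass 2+7+7=16, value 13+23+70=106
Best: 122 sci.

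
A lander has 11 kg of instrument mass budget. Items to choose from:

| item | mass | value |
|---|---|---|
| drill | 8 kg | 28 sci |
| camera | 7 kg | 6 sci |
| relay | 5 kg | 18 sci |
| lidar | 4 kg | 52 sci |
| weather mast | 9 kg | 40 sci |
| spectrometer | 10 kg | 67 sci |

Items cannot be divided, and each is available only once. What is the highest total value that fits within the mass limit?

Check high-value combinations within 11 kg:
- relay+lidar: mass 5+4=9, value 18+52=70
- spectrometer: mass 10, value 67
- camera+lidar: mass 7+4=11, value 6+52=58
- lidar: mass 4, value 52
Best: 70 sci.

70 sci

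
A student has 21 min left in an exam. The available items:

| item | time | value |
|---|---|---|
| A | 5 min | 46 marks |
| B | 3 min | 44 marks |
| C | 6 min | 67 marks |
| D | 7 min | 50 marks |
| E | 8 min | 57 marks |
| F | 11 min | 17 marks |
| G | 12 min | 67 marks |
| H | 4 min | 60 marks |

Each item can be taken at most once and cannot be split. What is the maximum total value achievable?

Check high-value combinations within 21 min:
- B+C+E+H: time 3+6+8+4=21, value 44+67+57+60=228
- B+C+D+H: time 3+6+7+4=20, value 44+67+50+60=221
- A+B+C+H: time 5+3+6+4=18, value 46+44+67+60=217
- A+B+E+H: time 5+3+8+4=20, value 46+44+57+60=207
- A+B+C+D: time 5+3+6+7=21, value 46+44+67+50=207
Best: 228 marks.

228 marks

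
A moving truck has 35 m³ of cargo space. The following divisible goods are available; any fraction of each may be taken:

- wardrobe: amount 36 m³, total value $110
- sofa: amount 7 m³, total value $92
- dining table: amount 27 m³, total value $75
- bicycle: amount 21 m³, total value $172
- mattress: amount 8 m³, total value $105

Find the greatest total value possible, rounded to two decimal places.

360.81

Take in order of value per unit:
- sofa (92/7 per unit): all 7 → value 92, running total 92.00
- mattress (105/8 per unit): all 8 → value 105, running total 197.00
- bicycle (172/21 per unit): 20 of 21 → value 20×172/21 = 163.8095, running total 360.81
Total 360.81.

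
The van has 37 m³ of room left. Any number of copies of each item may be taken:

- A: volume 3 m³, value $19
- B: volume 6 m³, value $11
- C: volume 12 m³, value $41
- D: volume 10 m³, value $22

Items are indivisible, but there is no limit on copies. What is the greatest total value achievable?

Best value-per-unit is A at 19/3, and filling with it alone uses volume 12×3=36. No mix of the others beats 12×19 = 228.

$228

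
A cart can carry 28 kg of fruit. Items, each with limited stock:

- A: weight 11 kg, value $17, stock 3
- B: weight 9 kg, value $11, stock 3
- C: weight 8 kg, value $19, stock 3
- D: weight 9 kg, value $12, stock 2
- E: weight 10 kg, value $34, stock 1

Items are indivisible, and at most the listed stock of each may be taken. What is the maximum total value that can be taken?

$72

Top feasible selections:
- 2×C + 1×E: weight 26, value 72
- 1×C + 1×D + 1×E: weight 27, value 65
Best: $72.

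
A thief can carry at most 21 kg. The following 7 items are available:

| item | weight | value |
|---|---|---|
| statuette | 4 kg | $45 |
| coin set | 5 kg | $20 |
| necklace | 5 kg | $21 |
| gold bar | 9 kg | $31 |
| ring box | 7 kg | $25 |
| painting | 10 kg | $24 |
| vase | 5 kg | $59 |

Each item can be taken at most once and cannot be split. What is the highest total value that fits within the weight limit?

$150

Check high-value combinations within 21 kg:
- statuette+necklace+ring box+vase: weight 4+5+7+5=21, value 45+21+25+59=150
- statuette+coin set+ring box+vase: weight 4+5+7+5=21, value 45+20+25+59=149
- statuette+coin set+necklace+vase: weight 4+5+5+5=19, value 45+20+21+59=145
- statuette+gold bar+vase: weight 4+9+5=18, value 45+31+59=135
- statuette+ring box+vase: weight 4+7+5=16, value 45+25+59=129
Best: $150.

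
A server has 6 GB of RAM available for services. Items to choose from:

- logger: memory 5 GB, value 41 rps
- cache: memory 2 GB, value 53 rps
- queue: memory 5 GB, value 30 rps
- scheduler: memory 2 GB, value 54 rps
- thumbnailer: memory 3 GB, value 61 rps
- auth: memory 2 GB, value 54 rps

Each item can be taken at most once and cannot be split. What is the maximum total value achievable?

This is a 0/1 knapsack; check combinations near the capacity.
- cache+scheduler+auth: memory 2+2+2=6, value 53+54+54=161
- scheduler+thumbnailer: memory 2+3=5, value 54+61=115
- thumbnailer+auth: memory 3+2=5, value 61+54=115
- cache+thumbnailer: memory 2+3=5, value 53+61=114
Best: 161 rps.

161 rps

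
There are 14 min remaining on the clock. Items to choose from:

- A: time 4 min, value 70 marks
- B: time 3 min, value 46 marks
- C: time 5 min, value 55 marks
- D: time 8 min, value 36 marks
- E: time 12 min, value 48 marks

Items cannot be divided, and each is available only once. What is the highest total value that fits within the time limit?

Check high-value combinations within 14 min:
- A+B+C: time 4+3+5=12, value 70+46+55=171
- A+C: time 4+5=9, value 70+55=125
- A+B: time 4+3=7, value 70+46=116
- A+D: time 4+8=12, value 70+36=106
Best: 171 marks.

171 marks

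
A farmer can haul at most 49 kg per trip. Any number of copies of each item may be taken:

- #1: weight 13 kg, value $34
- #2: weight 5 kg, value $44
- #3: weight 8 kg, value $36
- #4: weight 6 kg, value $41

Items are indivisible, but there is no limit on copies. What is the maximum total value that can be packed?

Best value-per-unit is #2 at 44/5, and filling with it alone uses weight 9×5=45. No mix of the others beats 9×44 = 396.

$396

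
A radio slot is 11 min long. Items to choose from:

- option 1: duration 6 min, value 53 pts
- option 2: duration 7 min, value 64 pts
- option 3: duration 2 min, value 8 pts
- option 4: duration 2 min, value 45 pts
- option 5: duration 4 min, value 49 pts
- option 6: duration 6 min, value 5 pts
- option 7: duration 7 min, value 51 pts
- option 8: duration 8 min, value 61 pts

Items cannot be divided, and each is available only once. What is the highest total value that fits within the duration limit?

117 pts

Check high-value combinations within 11 min:
- option 2+option 3+option 4: duration 7+2+2=11, value 64+8+45=117
- option 2+option 5: duration 7+4=11, value 64+49=113
- option 2+option 4: duration 7+2=9, value 64+45=109
Best: 117 pts.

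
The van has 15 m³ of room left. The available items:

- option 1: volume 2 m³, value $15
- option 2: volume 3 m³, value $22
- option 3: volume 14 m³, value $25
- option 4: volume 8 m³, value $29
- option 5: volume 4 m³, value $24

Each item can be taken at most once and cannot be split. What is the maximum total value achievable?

$75

This is a 0/1 knapsack; check combinations near the capacity.
- option 2+option 4+option 5: volume 3+8+4=15, value 22+29+24=75
- option 1+option 4+option 5: volume 2+8+4=14, value 15+29+24=68
- option 1+option 2+option 4: volume 2+3+8=13, value 15+22+29=66
- option 1+option 2+option 5: volume 2+3+4=9, value 15+22+24=61
- option 4+option 5: volume 8+4=12, value 29+24=53
Best: $75.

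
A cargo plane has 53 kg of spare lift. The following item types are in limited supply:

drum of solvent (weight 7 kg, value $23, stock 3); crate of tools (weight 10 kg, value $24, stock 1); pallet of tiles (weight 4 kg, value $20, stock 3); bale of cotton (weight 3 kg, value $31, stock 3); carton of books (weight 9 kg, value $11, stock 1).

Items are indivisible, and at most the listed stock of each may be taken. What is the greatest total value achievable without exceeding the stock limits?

$246

Top feasible selections:
- 3×drum of solvent + 1×crate of tools + 3×pallet of tiles + 3×bale of cotton: weight 52, value 246
- 3×drum of solvent + 3×pallet of tiles + 3×bale of cotton + 1×carton of books: weight 51, value 233
- 3×drum of solvent + 1×crate of tools + 2×pallet of tiles + 3×bale of cotton: weight 48, value 226
Best: $246.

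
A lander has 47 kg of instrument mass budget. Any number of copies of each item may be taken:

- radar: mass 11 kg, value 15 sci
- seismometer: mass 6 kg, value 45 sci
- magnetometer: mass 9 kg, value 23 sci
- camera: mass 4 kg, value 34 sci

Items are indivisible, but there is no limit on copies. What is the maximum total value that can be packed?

Best value-per-unit is camera at 34/4; filling with it alone gives 11×34 = 374.
Optimal mix: 1×seismometer + 10×camera → mass 46, value 385.

385 sci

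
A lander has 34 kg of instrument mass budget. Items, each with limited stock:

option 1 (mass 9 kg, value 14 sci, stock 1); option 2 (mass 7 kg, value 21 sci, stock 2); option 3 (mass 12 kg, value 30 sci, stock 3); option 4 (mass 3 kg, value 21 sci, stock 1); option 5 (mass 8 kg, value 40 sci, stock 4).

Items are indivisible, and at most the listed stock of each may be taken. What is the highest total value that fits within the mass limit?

Top feasible selections:
- 1×option 2 + 1×option 4 + 3×option 5: mass 34, value 162
- 4×option 5: mass 32, value 160
Best: 162 sci.

162 sci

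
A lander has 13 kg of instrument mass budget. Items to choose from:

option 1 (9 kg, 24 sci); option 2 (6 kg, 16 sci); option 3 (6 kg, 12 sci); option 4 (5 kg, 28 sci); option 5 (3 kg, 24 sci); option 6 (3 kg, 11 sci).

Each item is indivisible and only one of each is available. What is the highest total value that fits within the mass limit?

This is a 0/1 knapsack; check combinations near the capacity.
- option 4+option 5+option 6: mass 5+3+3=11, value 28+24+11=63
- option 4+option 5: mass 5+3=8, value 28+24=52
- option 2+option 5+option 6: mass 6+3+3=12, value 16+24+11=51
- option 1+option 5: mass 9+3=12, value 24+24=48
Best: 63 sci.

63 sci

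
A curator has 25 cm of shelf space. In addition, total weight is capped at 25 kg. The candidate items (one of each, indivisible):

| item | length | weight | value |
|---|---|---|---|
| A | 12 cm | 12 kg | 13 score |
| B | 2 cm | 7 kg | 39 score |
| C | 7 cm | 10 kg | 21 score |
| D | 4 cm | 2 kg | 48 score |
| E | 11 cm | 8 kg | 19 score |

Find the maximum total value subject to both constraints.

108 score

Feasible sets respecting both limits:
- B+C+D: length 13, weight 19, value 108
- B+D+E: length 17, weight 17, value 106
- A+B+D: length 18, weight 21, value 100
- C+D+E: length 22, weight 20, value 88
Best: 108 score.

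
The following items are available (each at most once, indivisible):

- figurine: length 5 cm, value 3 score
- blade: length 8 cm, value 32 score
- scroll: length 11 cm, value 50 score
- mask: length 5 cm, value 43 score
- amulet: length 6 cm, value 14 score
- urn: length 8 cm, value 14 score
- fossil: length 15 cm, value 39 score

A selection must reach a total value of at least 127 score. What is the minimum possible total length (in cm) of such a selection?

Subsets with value ≥ 127, sorted by total length:
- figurine+blade+scroll+mask: length 29, value 128
- blade+scroll+mask+amulet: length 30, value 139
- scroll+mask+fossil: length 31, value 132
- blade+scroll+mask+urn: length 32, value 139
Minimum length: 29 cm.

29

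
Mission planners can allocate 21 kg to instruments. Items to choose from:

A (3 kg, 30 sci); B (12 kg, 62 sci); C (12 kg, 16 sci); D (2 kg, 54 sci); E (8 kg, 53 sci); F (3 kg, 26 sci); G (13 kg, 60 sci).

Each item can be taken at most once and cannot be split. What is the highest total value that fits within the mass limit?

172 sci

Check high-value combinations within 21 kg:
- A+B+D+F: mass 3+12+2+3=20, value 30+62+54+26=172
- A+D+F+G: mass 3+2+3+13=21, value 30+54+26+60=170
- A+D+E+F: mass 3+2+8+3=16, value 30+54+53+26=163
- A+B+D: mass 3+12+2=17, value 30+62+54=146
- A+D+G: mass 3+2+13=18, value 30+54+60=144
Best: 172 sci.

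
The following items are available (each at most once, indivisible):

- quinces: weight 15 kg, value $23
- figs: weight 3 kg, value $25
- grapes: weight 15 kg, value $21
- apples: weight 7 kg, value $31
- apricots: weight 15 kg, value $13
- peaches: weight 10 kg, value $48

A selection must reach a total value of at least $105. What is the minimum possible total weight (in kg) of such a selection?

35

Subsets with value ≥ 105, sorted by total weight:
- quinces+figs+apples+peaches: weight 35, value 127
- figs+grapes+apples+peaches: weight 35, value 125
- figs+apples+apricots+peaches: weight 35, value 117
- quinces+figs+grapes+peaches: weight 43, value 117
Minimum weight: 35 kg.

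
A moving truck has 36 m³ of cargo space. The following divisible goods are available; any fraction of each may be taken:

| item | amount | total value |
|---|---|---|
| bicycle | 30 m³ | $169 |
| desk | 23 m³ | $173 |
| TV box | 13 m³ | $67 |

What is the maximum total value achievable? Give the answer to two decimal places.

Take in order of value per unit:
- desk (173/23 per unit): all 23 → value 173, running total 173.00
- bicycle (169/30 per unit): 13 of 30 → value 13×169/30 = 73.2333, running total 246.23
Total 246.23.

246.23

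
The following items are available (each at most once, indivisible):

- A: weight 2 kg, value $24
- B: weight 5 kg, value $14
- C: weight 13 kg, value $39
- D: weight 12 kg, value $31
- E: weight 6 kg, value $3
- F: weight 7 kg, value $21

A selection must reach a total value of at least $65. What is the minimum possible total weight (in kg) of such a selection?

Subsets with value ≥ 65, sorted by total weight:
- A+B+D: weight 19, value 69
- A+B+C: weight 20, value 77
- A+D+F: weight 21, value 76
- A+C+E: weight 21, value 66
Minimum weight: 19 kg.

19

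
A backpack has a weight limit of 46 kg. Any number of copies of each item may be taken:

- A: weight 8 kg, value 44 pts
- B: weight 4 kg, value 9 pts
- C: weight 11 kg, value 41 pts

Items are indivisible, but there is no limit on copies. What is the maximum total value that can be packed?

Best value-per-unit is A at 44/8; filling with it alone gives 5×44 = 220.
Optimal mix: 5×A + 1×B → weight 44, value 229.

229 pts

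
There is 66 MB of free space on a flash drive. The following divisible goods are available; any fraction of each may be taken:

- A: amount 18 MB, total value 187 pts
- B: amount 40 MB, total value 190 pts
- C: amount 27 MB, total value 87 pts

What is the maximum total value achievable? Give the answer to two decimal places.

Take in order of value per unit:
- A (187/18 per unit): all 18 → value 187, running total 187.00
- B (190/40 per unit): all 40 → value 190, running total 377.00
- C (87/27 per unit): 8 of 27 → value 8×87/27 = 25.7778, running total 402.78
Total 402.78.

402.78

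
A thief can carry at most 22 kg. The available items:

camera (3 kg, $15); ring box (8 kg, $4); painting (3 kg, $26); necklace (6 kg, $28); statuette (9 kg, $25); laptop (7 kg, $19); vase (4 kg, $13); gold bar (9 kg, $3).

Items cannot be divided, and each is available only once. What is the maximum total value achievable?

$94

Check high-value combinations within 22 kg:
- camera+painting+necklace+statuette: weight 3+3+6+9=21, value 15+26+28+25=94
- painting+necklace+statuette+vase: weight 3+6+9+4=22, value 26+28+25+13=92
- camera+painting+necklace+laptop: weight 3+3+6+7=19, value 15+26+28+19=88
Best: $94.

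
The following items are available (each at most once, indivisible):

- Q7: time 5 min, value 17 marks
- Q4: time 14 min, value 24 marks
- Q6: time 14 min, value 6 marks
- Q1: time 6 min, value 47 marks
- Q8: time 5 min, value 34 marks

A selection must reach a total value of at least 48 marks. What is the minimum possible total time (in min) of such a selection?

10

Subsets with value ≥ 48, sorted by total time:
- Q7+Q8: time 10, value 51
- Q1+Q8: time 11, value 81
- Q7+Q1: time 11, value 64
- Q7+Q1+Q8: time 16, value 98
Minimum time: 10 min.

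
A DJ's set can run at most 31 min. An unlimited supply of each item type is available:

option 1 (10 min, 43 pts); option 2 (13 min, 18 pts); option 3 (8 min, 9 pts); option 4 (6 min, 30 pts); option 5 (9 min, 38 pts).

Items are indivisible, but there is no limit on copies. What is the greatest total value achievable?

150 pts

Best value-per-unit is option 4 at 30/6, and filling with it alone uses duration 5×6=30. No mix of the others beats 5×30 = 150.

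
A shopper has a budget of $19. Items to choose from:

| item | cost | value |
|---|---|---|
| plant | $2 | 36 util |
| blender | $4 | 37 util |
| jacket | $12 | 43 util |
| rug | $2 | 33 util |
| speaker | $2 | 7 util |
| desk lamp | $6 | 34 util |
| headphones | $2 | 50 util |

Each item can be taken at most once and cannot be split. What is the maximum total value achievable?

197 util

This is a 0/1 knapsack; check combinations near the capacity.
- plant+blender+rug+speaker+desk lamp+headphones: cost 2+4+2+2+6+2=18, value 36+37+33+7+34+50=197
- plant+blender+rug+desk lamp+headphones: cost 2+4+2+6+2=16, value 36+37+33+34+50=190
- plant+blender+speaker+desk lamp+headphones: cost 2+4+2+6+2=16, value 36+37+7+34+50=164
- plant+blender+rug+speaker+headphones: cost 2+4+2+2+2=12, value 36+37+33+7+50=163
- plant+jacket+rug+headphones: cost 2+12+2+2=18, value 36+43+33+50=162
Best: 197 util.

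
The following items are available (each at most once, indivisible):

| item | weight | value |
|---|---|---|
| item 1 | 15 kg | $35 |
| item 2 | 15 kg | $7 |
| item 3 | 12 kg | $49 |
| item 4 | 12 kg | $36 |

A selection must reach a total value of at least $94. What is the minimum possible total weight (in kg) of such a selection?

39

Subsets with value ≥ 94, sorted by total weight:
- item 1+item 3+item 4: weight 39, value 120
- item 1+item 2+item 3+item 4: weight 54, value 127
Minimum weight: 39 kg.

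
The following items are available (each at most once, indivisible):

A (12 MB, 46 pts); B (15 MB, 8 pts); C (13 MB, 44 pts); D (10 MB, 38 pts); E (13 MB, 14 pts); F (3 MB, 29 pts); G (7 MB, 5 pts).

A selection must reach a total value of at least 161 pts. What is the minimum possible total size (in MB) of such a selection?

45

Subsets with value ≥ 161, sorted by total size:
- A+C+D+F+G: size 45, value 162
- A+C+D+E+F: size 51, value 171
- A+B+C+D+F: size 53, value 165
Minimum size: 45 MB.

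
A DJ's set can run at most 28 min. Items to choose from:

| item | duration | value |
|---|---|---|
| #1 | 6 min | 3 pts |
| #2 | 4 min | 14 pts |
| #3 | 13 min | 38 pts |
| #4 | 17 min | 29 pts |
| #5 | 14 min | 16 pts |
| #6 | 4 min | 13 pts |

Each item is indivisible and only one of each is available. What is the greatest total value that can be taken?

Check high-value combinations within 28 min:
- #1+#2+#3+#6: duration 6+4+13+4=27, value 3+14+38+13=68
- #2+#3+#6: duration 4+13+4=21, value 14+38+13=65
- #2+#4+#6: duration 4+17+4=25, value 14+29+13=56
- #1+#2+#3: duration 6+4+13=23, value 3+14+38=55
- #1+#3+#6: duration 6+13+4=23, value 3+38+13=54
Best: 68 pts.

68 pts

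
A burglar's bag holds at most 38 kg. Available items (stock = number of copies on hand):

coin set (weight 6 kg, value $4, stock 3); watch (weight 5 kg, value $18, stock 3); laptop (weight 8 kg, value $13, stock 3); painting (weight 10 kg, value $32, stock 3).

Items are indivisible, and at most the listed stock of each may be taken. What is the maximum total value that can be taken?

$118

Best selections within weight 38 and stock limits:
- 3×watch + 2×painting: weight 35, value 118
- 1×watch + 3×painting: weight 35, value 114
Best: $118.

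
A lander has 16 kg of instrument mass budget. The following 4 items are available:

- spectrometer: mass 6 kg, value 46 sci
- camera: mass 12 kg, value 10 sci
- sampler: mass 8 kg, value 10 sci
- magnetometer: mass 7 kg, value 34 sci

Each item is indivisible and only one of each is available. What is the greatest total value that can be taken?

Check high-value combinations within 16 kg:
- spectrometer+magnetometer: mass 6+7=13, value 46+34=80
- spectrometer+sampler: mass 6+8=14, value 46+10=56
- spectrometer: mass 6, value 46
Best: 80 sci.

80 sci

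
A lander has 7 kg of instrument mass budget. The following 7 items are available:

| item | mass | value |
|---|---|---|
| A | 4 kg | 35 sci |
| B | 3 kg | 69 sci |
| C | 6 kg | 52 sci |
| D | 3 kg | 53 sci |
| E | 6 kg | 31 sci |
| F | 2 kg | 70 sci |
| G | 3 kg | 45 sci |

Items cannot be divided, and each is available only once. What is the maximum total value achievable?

139 sci

Check high-value combinations within 7 kg:
- B+F: mass 3+2=5, value 69+70=139
- D+F: mass 3+2=5, value 53+70=123
- B+D: mass 3+3=6, value 69+53=122
- F+G: mass 2+3=5, value 70+45=115
- B+G: mass 3+3=6, value 69+45=114
Best: 139 sci.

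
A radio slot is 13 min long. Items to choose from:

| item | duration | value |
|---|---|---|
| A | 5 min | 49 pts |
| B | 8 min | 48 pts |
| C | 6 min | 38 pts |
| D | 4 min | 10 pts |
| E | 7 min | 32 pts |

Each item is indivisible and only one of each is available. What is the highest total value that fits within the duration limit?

This is a 0/1 knapsack; check combinations near the capacity.
- A+B: duration 5+8=13, value 49+48=97
- A+C: duration 5+6=11, value 49+38=87
- A+E: duration 5+7=12, value 49+32=81
- C+E: duration 6+7=13, value 38+32=70
Best: 97 pts.

97 pts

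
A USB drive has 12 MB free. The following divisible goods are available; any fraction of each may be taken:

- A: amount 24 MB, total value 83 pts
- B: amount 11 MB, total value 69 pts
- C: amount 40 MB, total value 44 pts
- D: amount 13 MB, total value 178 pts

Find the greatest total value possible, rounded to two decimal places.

164.31

Take in order of value per unit:
- D (178/13 per unit): 12 of 13 → value 12×178/13 = 164.3077, running total 164.31
Total 164.31.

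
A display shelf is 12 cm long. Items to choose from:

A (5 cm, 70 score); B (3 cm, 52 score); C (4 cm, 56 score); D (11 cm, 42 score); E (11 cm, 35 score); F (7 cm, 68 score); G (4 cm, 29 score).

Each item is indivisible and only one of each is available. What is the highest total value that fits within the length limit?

178 score

Check high-value combinations within 12 cm:
- A+B+C: length 5+3+4=12, value 70+52+56=178
- A+B+G: length 5+3+4=12, value 70+52+29=151
- A+F: length 5+7=12, value 70+68=138
- B+C+G: length 3+4+4=11, value 52+56+29=137
- A+C: length 5+4=9, value 70+56=126
Best: 178 score.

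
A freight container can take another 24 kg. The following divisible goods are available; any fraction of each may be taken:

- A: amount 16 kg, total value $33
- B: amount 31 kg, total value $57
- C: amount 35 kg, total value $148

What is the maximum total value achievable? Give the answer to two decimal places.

101.49

Take in order of value per unit:
- C (148/35 per unit): 24 of 35 → value 24×148/35 = 101.4857, running total 101.49
Total 101.49.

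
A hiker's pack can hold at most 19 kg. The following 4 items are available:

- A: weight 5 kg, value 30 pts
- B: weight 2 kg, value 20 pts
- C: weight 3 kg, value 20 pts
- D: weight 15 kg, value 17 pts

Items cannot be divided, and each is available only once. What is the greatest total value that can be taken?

Check high-value combinations within 19 kg:
- A+B+C: weight 5+2+3=10, value 30+20+20=70
- A+B: weight 5+2=7, value 30+20=50
- A+C: weight 5+3=8, value 30+20=50
- B+C: weight 2+3=5, value 20+20=40
- B+D: weight 2+15=17, value 20+17=37
Best: 70 pts.

70 pts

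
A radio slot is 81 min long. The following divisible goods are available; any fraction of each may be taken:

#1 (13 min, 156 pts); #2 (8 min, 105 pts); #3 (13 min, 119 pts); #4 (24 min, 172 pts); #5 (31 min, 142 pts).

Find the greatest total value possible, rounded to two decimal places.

Take in order of value per unit:
- #2 (105/8 per unit): all 8 → value 105, running total 105.00
- #1 (156/13 per unit): all 13 → value 156, running total 261.00
- #3 (119/13 per unit): all 13 → value 119, running total 380.00
- #4 (172/24 per unit): all 24 → value 172, running total 552.00
- #5 (142/31 per unit): 23 of 31 → value 23×142/31 = 105.3548, running total 657.35
Total 657.35.

657.35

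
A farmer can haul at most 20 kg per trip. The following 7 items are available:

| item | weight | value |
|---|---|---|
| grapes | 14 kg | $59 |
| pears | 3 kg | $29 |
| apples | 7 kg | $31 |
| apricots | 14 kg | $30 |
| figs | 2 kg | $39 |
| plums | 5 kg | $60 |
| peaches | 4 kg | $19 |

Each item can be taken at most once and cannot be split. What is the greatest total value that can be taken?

Check high-value combinations within 20 kg:
- pears+apples+figs+plums: weight 3+7+2+5=17, value 29+31+39+60=159
- apples+figs+plums+peaches: weight 7+2+5+4=18, value 31+39+60+19=149
- pears+figs+plums+peaches: weight 3+2+5+4=14, value 29+39+60+19=147
- pears+apples+plums+peaches: weight 3+7+5+4=19, value 29+31+60+19=139
Best: $159.

$159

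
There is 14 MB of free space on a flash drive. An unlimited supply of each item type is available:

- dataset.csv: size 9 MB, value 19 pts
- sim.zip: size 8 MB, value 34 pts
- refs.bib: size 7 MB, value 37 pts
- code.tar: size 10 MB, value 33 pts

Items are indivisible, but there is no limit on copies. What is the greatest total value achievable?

74 pts

Best value-per-unit is refs.bib at 37/7, and filling with it alone uses size 2×7=14. No mix of the others beats 2×37 = 74.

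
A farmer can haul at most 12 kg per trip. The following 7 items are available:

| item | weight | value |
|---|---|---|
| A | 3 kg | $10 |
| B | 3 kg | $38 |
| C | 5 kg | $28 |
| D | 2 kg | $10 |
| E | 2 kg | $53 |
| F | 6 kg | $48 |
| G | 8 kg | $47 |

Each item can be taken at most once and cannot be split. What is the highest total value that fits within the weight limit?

This is a 0/1 knapsack; check combinations near the capacity.
- B+E+F: weight 3+2+6=11, value 38+53+48=139
- B+C+D+E: weight 3+5+2+2=12, value 38+28+10+53=129
- B+C+E: weight 3+5+2=10, value 38+28+53=119
- A+B+D+E: weight 3+3+2+2=10, value 10+38+10+53=111
- D+E+F: weight 2+2+6=10, value 10+53+48=111
Best: $139.

$139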